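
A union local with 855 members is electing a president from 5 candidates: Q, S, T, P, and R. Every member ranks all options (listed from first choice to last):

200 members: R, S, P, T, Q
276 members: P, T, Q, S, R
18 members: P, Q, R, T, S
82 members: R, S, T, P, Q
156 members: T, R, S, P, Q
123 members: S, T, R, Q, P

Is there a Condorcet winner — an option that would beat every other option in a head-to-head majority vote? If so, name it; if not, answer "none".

Checking pairwise contests:
S beats Q 561–294.
T beats S 450–405.
P beats T 494–361.
S beats P 561–294.
T beats R 555–300.
Every option loses at least one head-to-head, so there is no Condorcet winner.

none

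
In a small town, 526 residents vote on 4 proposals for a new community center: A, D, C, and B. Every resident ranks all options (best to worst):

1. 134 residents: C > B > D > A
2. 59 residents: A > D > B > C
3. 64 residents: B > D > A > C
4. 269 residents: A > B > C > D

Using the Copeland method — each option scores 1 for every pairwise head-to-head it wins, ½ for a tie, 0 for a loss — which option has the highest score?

A

A: beats D, C, and B → score 3.
D: loses to A, C, and B → score 0.
C: beats D; loses to A and B → score 1.
B: beats D and C; loses to A → score 2.
A has the best pairwise record.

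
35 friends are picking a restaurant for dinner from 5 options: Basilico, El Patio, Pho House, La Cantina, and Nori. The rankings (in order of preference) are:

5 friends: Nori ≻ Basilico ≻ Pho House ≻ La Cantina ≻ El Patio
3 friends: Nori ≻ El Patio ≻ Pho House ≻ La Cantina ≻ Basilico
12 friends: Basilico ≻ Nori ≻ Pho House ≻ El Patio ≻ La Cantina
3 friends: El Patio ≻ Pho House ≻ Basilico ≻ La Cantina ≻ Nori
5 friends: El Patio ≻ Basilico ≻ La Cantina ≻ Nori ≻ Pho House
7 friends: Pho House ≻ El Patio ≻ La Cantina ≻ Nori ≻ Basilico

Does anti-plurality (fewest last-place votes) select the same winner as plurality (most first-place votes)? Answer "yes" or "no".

no

Anti-plurality — last-place votes: Basilico 10, El Patio 5, Pho House 5, La Cantina 12, Nori 3. Winner: Nori.
Plurality — first-place votes: Basilico 12, El Patio 8, Pho House 7, La Cantina 0, Nori 8. Winner: Basilico.
The two methods disagree.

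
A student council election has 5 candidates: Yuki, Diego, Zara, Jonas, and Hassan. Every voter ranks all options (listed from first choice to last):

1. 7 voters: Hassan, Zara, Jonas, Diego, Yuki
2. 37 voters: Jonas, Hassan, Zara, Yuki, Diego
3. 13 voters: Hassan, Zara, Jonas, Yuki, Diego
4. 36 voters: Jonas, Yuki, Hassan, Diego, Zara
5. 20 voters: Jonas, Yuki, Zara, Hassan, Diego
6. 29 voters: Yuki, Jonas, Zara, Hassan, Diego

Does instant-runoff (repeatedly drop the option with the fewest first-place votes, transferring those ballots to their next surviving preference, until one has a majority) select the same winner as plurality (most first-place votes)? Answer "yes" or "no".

Instant-runoff — R1 Yuki 29, Diego 0, Zara 0, Jonas 93, Hassan 20 (Jonas winner). Winner: Jonas.
Plurality — first-place votes: Yuki 29, Diego 0, Zara 0, Jonas 93, Hassan 20. Winner: Jonas.
The two methods agree.

yes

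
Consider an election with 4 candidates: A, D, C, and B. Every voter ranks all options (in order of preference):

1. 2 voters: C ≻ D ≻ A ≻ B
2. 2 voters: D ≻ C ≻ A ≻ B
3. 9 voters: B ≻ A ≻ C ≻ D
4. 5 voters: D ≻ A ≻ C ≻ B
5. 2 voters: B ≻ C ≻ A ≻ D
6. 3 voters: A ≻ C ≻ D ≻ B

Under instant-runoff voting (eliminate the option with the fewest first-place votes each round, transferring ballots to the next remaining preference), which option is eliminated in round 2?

A

Round 1: A 3, D 7, C 2, B 11. Eliminate C.
Round 2: A 3, D 9, B 11. Eliminate A.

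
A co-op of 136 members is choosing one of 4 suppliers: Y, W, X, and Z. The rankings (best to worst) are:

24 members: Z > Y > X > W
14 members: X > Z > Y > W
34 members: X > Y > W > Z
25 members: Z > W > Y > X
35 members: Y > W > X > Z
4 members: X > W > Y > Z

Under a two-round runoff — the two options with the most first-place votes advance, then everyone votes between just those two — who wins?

Round 1 first-place votes: Y 35, W 0, X 52, Z 49.
X and Z advance.
Runoff: X is preferred to Z by 87 voters; Z by 49.
X wins the runoff.

X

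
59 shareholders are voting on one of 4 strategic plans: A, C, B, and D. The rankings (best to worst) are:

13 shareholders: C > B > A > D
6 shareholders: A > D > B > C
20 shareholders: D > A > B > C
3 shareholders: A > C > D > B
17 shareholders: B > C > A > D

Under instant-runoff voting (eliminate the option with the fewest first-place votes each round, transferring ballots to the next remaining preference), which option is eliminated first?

A

Round 1: A 9, C 13, B 17, D 20. Eliminate A.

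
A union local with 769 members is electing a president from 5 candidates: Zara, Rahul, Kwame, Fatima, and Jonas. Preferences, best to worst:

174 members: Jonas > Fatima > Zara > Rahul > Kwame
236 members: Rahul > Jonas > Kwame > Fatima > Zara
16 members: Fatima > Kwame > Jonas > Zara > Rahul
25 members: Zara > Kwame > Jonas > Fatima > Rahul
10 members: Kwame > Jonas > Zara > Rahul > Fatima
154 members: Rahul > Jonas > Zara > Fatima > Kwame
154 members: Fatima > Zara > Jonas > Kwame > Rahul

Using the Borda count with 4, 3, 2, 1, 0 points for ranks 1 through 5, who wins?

Zara: 174·2 + 236·0 + 16·1 + 25·4 + 10·2 + 154·2 + 154·3 = 1254
Rahul: 174·1 + 236·4 + 16·0 + 25·0 + 10·1 + 154·4 + 154·0 = 1744
Kwame: 174·0 + 236·2 + 16·3 + 25·3 + 10·4 + 154·0 + 154·1 = 789
Fatima: 174·3 + 236·1 + 16·4 + 25·1 + 10·0 + 154·1 + 154·4 = 1617
Jonas: 174·4 + 236·3 + 16·2 + 25·2 + 10·3 + 154·3 + 154·2 = 2286
Jonas has the highest Borda score (2286).

Jonas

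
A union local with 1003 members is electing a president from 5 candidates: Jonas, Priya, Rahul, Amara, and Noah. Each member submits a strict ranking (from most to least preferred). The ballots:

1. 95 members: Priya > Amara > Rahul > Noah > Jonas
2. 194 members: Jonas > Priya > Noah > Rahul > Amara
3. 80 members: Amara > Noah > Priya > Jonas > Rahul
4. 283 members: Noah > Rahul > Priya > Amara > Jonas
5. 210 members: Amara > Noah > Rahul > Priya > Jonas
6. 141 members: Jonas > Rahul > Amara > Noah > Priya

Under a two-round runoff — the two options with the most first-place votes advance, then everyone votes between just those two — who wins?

Round 1 first-place votes: Jonas 335, Priya 95, Rahul 0, Amara 290, Noah 283.
Jonas and Amara advance.
Runoff: Jonas is preferred to Amara by 335 voters; Amara by 668.
Amara wins the runoff.

Amara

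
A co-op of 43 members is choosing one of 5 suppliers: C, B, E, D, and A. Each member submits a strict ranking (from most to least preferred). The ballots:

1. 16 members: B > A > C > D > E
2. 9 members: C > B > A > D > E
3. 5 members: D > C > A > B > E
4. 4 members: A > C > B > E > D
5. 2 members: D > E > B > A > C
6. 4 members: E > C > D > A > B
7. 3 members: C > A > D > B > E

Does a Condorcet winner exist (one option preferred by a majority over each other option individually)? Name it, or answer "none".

Checking pairwise contests:
A beats C 22–21.
C beats B 25–18.
C beats E 37–6.
C beats D 36–7.
B beats A 27–16.
Every option loses at least one head-to-head, so there is no Condorcet winner.

none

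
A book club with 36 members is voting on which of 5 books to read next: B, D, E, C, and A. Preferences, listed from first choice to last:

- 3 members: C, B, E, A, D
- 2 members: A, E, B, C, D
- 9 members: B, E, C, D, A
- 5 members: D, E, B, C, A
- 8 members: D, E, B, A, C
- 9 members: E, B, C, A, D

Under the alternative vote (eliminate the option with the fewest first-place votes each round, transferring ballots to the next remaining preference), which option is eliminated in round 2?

C

Round 1: B 9, D 13, E 9, C 3, A 2. Eliminate A.
Round 2: B 9, D 13, E 11, C 3. Eliminate C.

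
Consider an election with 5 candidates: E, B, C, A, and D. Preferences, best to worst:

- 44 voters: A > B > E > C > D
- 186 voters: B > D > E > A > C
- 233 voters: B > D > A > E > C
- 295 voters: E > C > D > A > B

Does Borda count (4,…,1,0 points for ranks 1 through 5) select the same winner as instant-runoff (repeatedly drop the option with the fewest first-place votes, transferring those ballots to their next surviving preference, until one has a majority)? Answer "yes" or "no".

no

Borda — scores: E 1873, B 1808, C 929, A 1123, D 1847. Winner: E.
Instant-runoff — R1 E 295, B 419, C 0, A 44, D 0 (B winner). Winner: B.
The two methods disagree.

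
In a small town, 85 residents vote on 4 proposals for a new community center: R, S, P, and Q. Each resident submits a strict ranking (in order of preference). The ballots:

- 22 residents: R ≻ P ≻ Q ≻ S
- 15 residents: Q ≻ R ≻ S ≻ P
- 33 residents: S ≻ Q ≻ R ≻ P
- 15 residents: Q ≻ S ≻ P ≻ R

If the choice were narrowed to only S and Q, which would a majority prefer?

Q

Voters preferring S to Q: 33; preferring Q to S: 52.
Q wins the head-to-head.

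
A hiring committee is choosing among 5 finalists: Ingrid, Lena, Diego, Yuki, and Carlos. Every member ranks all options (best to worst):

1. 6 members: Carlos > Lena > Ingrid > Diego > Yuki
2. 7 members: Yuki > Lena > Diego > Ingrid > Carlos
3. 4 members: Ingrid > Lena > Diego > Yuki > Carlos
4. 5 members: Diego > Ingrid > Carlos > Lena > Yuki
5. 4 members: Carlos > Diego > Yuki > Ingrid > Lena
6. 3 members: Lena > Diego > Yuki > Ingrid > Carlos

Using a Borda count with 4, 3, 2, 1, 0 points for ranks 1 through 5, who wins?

Ingrid: 6·2 + 7·1 + 4·4 + 5·3 + 4·1 + 3·1 = 57
Lena: 6·3 + 7·3 + 4·3 + 5·1 + 4·0 + 3·4 = 68
Diego: 6·1 + 7·2 + 4·2 + 5·4 + 4·3 + 3·3 = 69
Yuki: 6·0 + 7·4 + 4·1 + 5·0 + 4·2 + 3·2 = 46
Carlos: 6·4 + 7·0 + 4·0 + 5·2 + 4·4 + 3·0 = 50
Diego has the highest Borda score (69).

Diego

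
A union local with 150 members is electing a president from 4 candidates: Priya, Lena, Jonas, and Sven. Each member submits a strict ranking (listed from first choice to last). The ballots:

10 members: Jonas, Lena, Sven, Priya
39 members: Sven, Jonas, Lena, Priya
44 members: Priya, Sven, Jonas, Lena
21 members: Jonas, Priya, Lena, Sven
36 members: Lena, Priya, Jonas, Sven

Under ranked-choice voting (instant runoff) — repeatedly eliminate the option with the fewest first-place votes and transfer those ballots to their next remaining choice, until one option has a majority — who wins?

Round 1: Priya 44, Lena 36, Jonas 31, Sven 39. Eliminate Jonas.
Round 2: Priya 65, Lena 46, Sven 39. Eliminate Sven.
Round 3: Priya 65, Lena 85. Lena has a majority.

Lena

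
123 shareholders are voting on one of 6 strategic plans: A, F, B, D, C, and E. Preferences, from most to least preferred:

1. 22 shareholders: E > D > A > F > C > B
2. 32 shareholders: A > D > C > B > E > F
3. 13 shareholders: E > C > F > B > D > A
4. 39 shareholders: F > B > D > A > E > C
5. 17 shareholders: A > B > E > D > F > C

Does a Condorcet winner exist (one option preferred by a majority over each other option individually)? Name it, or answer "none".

none

Checking pairwise contests:
D beats A 74–49.
A beats F 71–52.
A beats B 71–52.
B beats D 69–54.
A beats C 110–13.
A beats E 88–35.
Every option loses at least one head-to-head, so there is no Condorcet winner.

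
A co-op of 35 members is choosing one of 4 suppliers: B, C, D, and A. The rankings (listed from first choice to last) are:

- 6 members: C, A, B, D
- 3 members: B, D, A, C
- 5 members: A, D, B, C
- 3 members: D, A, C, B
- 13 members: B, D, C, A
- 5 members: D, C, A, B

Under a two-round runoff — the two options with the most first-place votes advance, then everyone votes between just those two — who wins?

Round 1 first-place votes: B 16, C 6, D 8, A 5.
B and D advance.
Runoff: B is preferred to D by 22 voters; D by 13.
B wins the runoff.

B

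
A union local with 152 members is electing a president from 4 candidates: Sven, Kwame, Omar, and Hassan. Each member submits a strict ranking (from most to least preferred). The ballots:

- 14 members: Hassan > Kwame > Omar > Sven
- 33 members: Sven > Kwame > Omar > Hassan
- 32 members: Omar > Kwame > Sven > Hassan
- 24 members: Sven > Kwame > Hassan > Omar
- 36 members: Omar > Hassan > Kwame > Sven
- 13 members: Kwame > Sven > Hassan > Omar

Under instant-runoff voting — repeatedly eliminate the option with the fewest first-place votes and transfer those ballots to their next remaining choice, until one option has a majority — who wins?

Round 1: Sven 57, Kwame 13, Omar 68, Hassan 14. Eliminate Kwame.
Round 2: Sven 70, Omar 68, Hassan 14. Eliminate Hassan.
Round 3: Sven 70, Omar 82. Omar has a majority.

Omar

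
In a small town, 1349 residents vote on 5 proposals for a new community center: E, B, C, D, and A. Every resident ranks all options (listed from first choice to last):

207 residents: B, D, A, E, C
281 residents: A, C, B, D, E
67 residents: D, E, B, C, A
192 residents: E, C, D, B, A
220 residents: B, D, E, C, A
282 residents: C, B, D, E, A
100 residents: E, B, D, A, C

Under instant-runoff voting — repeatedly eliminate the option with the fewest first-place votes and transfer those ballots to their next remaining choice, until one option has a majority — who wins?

Round 1: E 292, B 427, C 282, D 67, A 281. Eliminate D.
Round 2: E 359, B 427, C 282, A 281. Eliminate A.
Round 3: E 359, B 427, C 563. Eliminate E.
Round 4: B 594, C 755. C has a majority.

C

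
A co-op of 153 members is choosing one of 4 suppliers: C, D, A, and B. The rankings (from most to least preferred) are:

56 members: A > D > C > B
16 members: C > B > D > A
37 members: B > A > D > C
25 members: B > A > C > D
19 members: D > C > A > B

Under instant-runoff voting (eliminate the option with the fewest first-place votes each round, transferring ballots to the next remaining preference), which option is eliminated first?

Round 1: C 16, D 19, A 56, B 62. Eliminate C.

C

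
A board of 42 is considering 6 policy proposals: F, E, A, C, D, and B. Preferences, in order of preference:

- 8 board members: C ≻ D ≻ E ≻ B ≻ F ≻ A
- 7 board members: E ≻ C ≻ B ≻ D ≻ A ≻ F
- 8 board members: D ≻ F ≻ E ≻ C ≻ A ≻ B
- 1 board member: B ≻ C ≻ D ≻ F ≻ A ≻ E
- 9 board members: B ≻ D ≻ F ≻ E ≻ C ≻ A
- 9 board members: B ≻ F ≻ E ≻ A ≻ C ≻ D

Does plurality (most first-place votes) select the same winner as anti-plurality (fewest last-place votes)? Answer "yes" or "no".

no

Plurality — first-place votes: F 0, E 7, A 0, C 8, D 8, B 19. Winner: B.
Anti-plurality — last-place votes: F 7, E 1, A 17, C 0, D 9, B 8. Winner: C.
The two methods disagree.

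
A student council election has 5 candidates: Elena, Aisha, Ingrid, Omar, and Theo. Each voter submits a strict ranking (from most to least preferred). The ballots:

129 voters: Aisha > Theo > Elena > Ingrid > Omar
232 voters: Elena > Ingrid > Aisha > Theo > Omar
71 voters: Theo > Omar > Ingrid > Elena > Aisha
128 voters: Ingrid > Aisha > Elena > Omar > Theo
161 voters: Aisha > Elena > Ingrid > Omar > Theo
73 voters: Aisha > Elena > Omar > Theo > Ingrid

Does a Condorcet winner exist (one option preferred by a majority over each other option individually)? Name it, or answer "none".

none

Checking pairwise contests:
Aisha beats Elena 491–303.
Ingrid beats Aisha 431–363.
Elena beats Ingrid 595–199.
Elena beats Omar 723–71.
Elena beats Theo 594–200.
Every option loses at least one head-to-head, so there is no Condorcet winner.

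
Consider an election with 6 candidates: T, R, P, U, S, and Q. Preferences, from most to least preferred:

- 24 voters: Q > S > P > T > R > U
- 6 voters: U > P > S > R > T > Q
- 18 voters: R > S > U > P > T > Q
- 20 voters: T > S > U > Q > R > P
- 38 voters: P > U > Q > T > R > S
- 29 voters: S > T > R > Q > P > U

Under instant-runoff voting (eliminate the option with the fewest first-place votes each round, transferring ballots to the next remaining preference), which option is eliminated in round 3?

Round 1: T 20, R 18, P 38, U 6, S 29, Q 24. Eliminate U.
Round 2: T 20, R 18, P 44, S 29, Q 24. Eliminate R.
Round 3: T 20, P 44, S 47, Q 24. Eliminate T.

T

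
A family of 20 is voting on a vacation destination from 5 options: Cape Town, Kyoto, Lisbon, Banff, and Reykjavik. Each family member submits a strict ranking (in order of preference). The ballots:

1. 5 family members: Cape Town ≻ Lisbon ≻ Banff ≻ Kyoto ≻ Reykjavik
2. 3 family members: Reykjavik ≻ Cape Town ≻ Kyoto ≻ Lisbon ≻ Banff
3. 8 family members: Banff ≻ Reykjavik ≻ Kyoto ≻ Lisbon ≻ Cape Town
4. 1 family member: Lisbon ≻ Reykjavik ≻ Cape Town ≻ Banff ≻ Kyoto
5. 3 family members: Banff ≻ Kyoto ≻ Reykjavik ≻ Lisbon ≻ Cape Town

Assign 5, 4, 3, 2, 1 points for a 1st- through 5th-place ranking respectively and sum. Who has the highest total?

Cape Town: 5·5 + 3·4 + 8·1 + 1·3 + 3·1 = 51
Kyoto: 5·2 + 3·3 + 8·3 + 1·1 + 3·4 = 56
Lisbon: 5·4 + 3·2 + 8·2 + 1·5 + 3·2 = 53
Banff: 5·3 + 3·1 + 8·5 + 1·2 + 3·5 = 75
Reykjavik: 5·1 + 3·5 + 8·4 + 1·4 + 3·3 = 65
Banff has the highest Borda score (75).

Banff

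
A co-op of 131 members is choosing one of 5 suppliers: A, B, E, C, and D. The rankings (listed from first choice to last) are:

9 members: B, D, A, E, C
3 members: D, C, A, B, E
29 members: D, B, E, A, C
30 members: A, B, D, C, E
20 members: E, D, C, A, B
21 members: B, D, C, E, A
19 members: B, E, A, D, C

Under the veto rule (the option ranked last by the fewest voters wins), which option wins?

Last-place votes: A 21, B 20, E 33, C 57, D 0.
D is ranked last by the fewest voters, so D wins.

D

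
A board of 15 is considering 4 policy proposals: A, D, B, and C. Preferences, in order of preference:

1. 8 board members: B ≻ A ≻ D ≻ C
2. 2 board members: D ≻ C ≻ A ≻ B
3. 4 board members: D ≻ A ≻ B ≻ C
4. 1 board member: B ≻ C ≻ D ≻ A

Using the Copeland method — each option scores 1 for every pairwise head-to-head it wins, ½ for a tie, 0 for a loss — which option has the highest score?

A: beats D and C; loses to B → score 2.
D: beats C; loses to A and B → score 1.
B: beats A, D, and C → score 3.
C: loses to A, D, and B → score 0.
B has the best pairwise record.

B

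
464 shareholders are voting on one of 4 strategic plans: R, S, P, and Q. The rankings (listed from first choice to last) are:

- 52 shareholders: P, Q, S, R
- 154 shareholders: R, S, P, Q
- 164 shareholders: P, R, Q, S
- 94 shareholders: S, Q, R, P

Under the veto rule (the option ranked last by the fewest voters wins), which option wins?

R

Last-place votes: R 52, S 164, P 94, Q 154.
R is ranked last by the fewest voters, so R wins.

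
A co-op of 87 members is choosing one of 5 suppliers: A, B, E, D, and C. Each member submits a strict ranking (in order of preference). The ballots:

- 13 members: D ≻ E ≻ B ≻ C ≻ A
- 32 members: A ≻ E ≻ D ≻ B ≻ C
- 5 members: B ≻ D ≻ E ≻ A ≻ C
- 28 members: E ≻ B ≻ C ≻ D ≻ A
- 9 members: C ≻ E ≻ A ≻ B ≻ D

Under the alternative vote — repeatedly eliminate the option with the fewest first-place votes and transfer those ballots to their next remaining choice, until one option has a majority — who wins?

Round 1: A 32, B 5, E 28, D 13, C 9. Eliminate B.
Round 2: A 32, E 28, D 18, C 9. Eliminate C.
Round 3: A 32, E 37, D 18. Eliminate D.
Round 4: A 32, E 55. E has a majority.

E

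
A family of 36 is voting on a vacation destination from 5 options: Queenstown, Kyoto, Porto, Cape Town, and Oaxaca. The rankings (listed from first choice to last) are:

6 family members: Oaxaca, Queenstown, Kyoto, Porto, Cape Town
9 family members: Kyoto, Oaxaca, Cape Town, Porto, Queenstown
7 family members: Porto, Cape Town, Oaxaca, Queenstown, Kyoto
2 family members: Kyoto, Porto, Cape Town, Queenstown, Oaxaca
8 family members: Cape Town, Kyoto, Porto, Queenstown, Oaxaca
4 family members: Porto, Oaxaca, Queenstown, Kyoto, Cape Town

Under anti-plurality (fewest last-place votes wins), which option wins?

Porto

Last-place votes: Queenstown 9, Kyoto 7, Porto 0, Cape Town 10, Oaxaca 10.
Porto is ranked last by the fewest voters, so Porto wins.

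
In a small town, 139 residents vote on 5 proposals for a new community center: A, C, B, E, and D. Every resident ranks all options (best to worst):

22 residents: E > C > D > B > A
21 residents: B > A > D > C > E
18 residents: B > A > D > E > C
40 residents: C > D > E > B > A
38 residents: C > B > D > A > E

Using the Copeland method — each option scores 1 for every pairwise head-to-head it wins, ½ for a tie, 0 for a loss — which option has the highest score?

C

A: beats E; loses to C, B, and D → score 1.
C: beats A, B, E, and D → score 4.
B: beats A, E, and D; loses to C → score 3.
E: loses to A, C, B, and D → score 0.
D: beats A and E; loses to C and B → score 2.
C has the best pairwise record.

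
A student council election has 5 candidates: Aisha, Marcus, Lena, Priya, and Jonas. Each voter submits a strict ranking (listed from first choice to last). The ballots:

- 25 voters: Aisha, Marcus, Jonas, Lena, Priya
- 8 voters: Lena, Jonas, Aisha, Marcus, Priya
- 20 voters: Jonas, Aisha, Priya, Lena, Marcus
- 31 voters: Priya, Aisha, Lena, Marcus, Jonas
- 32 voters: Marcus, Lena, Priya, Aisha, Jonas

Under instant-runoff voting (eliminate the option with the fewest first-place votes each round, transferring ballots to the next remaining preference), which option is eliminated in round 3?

Jonas

Round 1: Aisha 25, Marcus 32, Lena 8, Priya 31, Jonas 20. Eliminate Lena.
Round 2: Aisha 25, Marcus 32, Priya 31, Jonas 28. Eliminate Aisha.
Round 3: Marcus 57, Priya 31, Jonas 28. Eliminate Jonas.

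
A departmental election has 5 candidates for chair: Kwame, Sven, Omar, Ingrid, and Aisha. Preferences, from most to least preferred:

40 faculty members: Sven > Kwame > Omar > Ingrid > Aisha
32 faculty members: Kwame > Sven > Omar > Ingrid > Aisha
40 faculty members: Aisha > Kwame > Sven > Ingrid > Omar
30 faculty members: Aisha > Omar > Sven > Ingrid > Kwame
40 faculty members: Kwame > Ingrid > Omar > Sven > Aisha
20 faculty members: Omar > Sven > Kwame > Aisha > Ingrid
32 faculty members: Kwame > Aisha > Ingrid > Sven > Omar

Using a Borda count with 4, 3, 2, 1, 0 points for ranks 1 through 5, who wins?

Kwame

Kwame: 40·3 + 32·4 + 40·3 + 30·0 + 40·4 + 20·2 + 32·4 = 696
Sven: 40·4 + 32·3 + 40·2 + 30·2 + 40·1 + 20·3 + 32·1 = 528
Omar: 40·2 + 32·2 + 40·0 + 30·3 + 40·2 + 20·4 + 32·0 = 394
Ingrid: 40·1 + 32·1 + 40·1 + 30·1 + 40·3 + 20·0 + 32·2 = 326
Aisha: 40·0 + 32·0 + 40·4 + 30·4 + 40·0 + 20·1 + 32·3 = 396
Kwame has the highest Borda score (696).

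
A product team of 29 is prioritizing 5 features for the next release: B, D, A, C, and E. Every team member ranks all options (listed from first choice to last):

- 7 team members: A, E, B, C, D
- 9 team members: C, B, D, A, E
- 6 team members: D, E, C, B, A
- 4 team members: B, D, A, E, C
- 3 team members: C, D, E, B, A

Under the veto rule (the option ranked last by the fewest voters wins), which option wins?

Last-place votes: B 0, D 7, A 9, C 4, E 9.
B is ranked last by the fewest voters, so B wins.

B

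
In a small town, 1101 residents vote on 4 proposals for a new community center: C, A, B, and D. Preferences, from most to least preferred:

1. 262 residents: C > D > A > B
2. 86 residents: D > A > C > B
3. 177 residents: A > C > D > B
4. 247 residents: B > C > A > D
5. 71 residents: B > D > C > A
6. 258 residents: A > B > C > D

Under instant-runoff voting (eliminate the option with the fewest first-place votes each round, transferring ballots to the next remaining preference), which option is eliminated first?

Round 1: C 262, A 435, B 318, D 86. Eliminate D.

D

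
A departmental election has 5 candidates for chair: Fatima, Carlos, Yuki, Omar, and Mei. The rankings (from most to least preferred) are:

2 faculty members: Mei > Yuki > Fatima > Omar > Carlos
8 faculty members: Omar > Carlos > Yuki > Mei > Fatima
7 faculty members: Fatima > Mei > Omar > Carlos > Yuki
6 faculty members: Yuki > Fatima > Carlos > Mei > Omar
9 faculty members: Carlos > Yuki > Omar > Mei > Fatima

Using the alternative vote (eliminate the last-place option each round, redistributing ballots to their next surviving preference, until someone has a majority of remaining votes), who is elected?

Omar

Round 1: Fatima 7, Carlos 9, Yuki 6, Omar 8, Mei 2. Eliminate Mei.
Round 2: Fatima 7, Carlos 9, Yuki 8, Omar 8. Eliminate Fatima.
Round 3: Carlos 9, Yuki 8, Omar 15. Eliminate Yuki.
Round 4: Carlos 15, Omar 17. Omar has a majority.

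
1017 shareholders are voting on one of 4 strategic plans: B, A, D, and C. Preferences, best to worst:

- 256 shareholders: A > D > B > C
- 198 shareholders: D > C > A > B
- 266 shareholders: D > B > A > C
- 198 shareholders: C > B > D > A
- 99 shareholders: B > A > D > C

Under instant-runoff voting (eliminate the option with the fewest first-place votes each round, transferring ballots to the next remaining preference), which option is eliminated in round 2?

C

Round 1: B 99, A 256, D 464, C 198. Eliminate B.
Round 2: A 355, D 464, C 198. Eliminate C.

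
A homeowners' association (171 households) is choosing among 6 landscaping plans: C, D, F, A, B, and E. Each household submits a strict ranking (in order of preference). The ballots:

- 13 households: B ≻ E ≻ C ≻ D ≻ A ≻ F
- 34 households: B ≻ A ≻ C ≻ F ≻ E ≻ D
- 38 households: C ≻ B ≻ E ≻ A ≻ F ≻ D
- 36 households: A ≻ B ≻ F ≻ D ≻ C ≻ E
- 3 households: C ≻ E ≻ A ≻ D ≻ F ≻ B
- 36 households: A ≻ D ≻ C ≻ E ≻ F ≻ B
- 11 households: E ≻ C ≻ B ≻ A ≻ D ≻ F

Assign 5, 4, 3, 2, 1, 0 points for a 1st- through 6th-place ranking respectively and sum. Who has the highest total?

C: 13·3 + 34·3 + 38·5 + 36·1 + 3·5 + 36·3 + 11·4 = 534
D: 13·2 + 34·0 + 38·0 + 36·2 + 3·2 + 36·4 + 11·1 = 259
F: 13·0 + 34·2 + 38·1 + 36·3 + 3·1 + 36·1 + 11·0 = 253
A: 13·1 + 34·4 + 38·2 + 36·5 + 3·3 + 36·5 + 11·2 = 616
B: 13·5 + 34·5 + 38·4 + 36·4 + 3·0 + 36·0 + 11·3 = 564
E: 13·4 + 34·1 + 38·3 + 36·0 + 3·4 + 36·2 + 11·5 = 339
A has the highest Borda score (616).

A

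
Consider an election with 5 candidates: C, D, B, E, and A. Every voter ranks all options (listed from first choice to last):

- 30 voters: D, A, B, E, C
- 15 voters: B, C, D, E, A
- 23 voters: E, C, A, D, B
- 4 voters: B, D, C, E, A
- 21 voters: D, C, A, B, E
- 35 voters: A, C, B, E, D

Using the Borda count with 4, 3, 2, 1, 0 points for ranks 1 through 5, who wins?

A

C: 30·0 + 15·3 + 23·3 + 4·2 + 21·3 + 35·3 = 290
D: 30·4 + 15·2 + 23·1 + 4·3 + 21·4 + 35·0 = 269
B: 30·2 + 15·4 + 23·0 + 4·4 + 21·1 + 35·2 = 227
E: 30·1 + 15·1 + 23·4 + 4·1 + 21·0 + 35·1 = 176
A: 30·3 + 15·0 + 23·2 + 4·0 + 21·2 + 35·4 = 318
A has the highest Borda score (318).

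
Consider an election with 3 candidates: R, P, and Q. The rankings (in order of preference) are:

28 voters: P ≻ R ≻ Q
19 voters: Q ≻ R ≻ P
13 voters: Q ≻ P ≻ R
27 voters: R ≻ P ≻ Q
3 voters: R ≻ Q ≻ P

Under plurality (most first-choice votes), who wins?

First-place votes: R 30, P 28, Q 32.
Q has the most first-place votes.

Q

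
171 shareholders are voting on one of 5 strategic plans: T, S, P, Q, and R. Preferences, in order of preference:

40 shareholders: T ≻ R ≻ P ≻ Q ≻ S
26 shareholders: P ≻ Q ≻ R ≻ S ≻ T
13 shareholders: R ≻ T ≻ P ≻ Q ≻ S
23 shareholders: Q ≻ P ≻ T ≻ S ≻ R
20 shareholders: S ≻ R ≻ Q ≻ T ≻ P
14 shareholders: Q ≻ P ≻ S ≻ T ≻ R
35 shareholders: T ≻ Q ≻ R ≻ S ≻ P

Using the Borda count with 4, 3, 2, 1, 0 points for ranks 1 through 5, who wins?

T: 40·4 + 26·0 + 13·3 + 23·2 + 20·1 + 14·1 + 35·4 = 419
S: 40·0 + 26·1 + 13·0 + 23·1 + 20·4 + 14·2 + 35·1 = 192
P: 40·2 + 26·4 + 13·2 + 23·3 + 20·0 + 14·3 + 35·0 = 321
Q: 40·1 + 26·3 + 13·1 + 23·4 + 20·2 + 14·4 + 35·3 = 424
R: 40·3 + 26·2 + 13·4 + 23·0 + 20·3 + 14·0 + 35·2 = 354
Q has the highest Borda score (424).

Q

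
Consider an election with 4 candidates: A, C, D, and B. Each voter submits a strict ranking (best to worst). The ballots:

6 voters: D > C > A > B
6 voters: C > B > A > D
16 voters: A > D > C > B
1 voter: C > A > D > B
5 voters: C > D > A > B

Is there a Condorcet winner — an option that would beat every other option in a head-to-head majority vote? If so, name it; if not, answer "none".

Checking pairwise contests:
C beats A 18–16.
D beats C 22–12.
A beats D 23–11.
A beats B 28–6.
Every option loses at least one head-to-head, so there is no Condorcet winner.

none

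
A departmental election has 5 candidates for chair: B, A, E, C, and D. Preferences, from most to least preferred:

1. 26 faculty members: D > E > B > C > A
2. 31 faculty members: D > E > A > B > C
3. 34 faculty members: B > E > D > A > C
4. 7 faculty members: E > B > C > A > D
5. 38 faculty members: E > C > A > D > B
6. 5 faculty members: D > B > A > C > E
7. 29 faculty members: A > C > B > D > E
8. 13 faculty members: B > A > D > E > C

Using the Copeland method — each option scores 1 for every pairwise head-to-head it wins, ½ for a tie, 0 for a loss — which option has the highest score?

B: beats C; loses to A, E, and D → score 1.
A: beats B and C; loses to E and D → score 2.
E: beats B, A, and C; loses to D → score 3.
C: loses to B, A, E, and D → score 0.
D: beats B, A, E, and C → score 4.
D has the best pairwise record.

D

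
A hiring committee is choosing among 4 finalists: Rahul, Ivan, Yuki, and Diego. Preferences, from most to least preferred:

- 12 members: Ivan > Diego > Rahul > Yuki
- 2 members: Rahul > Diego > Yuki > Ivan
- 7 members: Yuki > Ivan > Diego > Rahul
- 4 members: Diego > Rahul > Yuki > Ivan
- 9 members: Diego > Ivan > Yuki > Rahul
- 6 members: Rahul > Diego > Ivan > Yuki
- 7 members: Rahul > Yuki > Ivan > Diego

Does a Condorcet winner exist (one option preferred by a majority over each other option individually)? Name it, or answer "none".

Ivan vs Rahul: 28–19 for Ivan.
Ivan vs Yuki: 27–20 for Ivan.
Ivan vs Diego: 26–21 for Ivan.
Ivan beats every other option head-to-head.

Ivan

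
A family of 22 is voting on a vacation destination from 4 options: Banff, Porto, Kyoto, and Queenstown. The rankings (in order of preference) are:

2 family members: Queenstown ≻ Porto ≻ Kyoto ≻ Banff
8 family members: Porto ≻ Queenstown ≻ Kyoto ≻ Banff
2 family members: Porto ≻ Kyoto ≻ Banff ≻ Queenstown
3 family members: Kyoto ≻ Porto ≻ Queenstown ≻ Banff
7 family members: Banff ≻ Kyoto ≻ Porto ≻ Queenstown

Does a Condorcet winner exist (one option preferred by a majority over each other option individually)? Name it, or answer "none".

Porto

Porto vs Banff: 15–7 for Porto.
Porto vs Kyoto: 12–10 for Porto.
Porto vs Queenstown: 20–2 for Porto.
Porto beats every other option head-to-head.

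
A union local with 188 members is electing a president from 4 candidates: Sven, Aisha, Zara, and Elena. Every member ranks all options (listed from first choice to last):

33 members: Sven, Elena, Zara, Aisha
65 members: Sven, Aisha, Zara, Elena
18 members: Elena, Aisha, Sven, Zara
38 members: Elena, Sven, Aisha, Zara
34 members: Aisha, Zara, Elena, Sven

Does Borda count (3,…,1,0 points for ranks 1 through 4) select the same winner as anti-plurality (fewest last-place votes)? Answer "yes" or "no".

no

Borda — scores: Sven 388, Aisha 306, Zara 166, Elena 268. Winner: Sven.
Anti-plurality — last-place votes: Sven 34, Aisha 33, Zara 56, Elena 65. Winner: Aisha.
The two methods disagree.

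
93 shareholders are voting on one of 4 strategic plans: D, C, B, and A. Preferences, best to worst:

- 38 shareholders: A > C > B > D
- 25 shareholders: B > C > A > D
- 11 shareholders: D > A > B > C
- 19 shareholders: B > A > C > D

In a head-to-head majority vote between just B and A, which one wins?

Voters preferring B to A: 44; preferring A to B: 49.
A wins the head-to-head.

A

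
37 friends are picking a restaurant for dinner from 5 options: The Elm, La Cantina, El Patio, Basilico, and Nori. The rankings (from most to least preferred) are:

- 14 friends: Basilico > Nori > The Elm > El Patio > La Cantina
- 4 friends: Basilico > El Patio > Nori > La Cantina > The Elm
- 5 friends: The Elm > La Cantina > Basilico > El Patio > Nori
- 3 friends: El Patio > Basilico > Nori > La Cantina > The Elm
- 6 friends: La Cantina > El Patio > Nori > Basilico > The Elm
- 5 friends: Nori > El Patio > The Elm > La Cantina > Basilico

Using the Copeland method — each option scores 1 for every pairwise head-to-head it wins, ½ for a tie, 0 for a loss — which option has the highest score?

Basilico

The Elm: beats La Cantina and El Patio; loses to Basilico and Nori → score 2.
La Cantina: loses to The Elm, El Patio, Basilico, and Nori → score 0.
El Patio: beats La Cantina; loses to The Elm, Basilico, and Nori → score 1.
Basilico: beats The Elm, La Cantina, El Patio, and Nori → score 4.
Nori: beats The Elm, La Cantina, and El Patio; loses to Basilico → score 3.
Basilico has the best pairwise record.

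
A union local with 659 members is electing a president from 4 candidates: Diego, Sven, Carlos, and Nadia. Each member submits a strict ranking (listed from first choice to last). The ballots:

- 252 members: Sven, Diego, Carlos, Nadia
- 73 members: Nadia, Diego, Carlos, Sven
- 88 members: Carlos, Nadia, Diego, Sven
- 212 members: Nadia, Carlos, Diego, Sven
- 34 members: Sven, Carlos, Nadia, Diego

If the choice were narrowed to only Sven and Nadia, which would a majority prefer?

Voters preferring Sven to Nadia: 286; preferring Nadia to Sven: 373.
Nadia wins the head-to-head.

Nadia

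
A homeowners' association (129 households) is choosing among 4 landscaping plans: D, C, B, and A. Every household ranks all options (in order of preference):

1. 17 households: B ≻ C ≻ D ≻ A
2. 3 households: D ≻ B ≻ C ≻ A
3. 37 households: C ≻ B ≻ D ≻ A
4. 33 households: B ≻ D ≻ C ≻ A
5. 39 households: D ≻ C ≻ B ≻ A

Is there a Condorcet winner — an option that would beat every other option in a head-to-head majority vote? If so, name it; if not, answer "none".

Checking pairwise contests:
B beats D 87–42.
D beats C 75–54.
C beats B 76–53.
D beats A 129–0.
Every option loses at least one head-to-head, so there is no Condorcet winner.

none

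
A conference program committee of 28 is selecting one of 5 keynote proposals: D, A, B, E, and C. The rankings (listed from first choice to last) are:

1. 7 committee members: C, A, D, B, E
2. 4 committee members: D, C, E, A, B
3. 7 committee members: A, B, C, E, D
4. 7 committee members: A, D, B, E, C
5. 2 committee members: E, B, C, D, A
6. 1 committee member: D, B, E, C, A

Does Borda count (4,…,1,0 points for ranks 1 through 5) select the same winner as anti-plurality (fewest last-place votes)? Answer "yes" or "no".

yes

Borda — scores: D 57, A 81, B 51, E 32, C 59. Winner: A.
Anti-plurality — last-place votes: D 7, A 3, B 4, E 7, C 7. Winner: A.
The two methods agree.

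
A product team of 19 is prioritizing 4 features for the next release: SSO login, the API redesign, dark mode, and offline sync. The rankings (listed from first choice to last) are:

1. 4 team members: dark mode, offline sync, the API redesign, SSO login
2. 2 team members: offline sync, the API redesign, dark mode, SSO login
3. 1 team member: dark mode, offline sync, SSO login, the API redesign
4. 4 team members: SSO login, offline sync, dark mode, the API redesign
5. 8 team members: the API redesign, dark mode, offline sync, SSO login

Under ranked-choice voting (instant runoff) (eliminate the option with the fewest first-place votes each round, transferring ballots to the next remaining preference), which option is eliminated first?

offline sync

Round 1: SSO login 4, the API redesign 8, dark mode 5, offline sync 2. Eliminate offline sync.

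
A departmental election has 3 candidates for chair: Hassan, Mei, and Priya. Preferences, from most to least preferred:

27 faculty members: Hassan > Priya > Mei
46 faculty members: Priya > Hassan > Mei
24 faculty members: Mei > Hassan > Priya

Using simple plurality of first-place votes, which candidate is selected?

Priya

First-place votes: Hassan 27, Mei 24, Priya 46.
Priya has the most first-place votes.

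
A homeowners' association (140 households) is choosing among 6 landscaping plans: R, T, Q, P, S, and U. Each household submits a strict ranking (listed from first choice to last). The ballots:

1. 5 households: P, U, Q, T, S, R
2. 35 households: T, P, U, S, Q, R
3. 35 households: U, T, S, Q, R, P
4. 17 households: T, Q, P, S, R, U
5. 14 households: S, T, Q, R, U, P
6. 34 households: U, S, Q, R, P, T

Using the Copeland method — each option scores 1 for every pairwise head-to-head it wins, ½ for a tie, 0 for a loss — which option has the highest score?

R: beats P; loses to T, Q, S, and U → score 1.
T: beats R, Q, P, and S; loses to U → score 4.
Q: beats R and P; loses to T, S, and U → score 2.
P: loses to R, T, Q, S, and U → score 0.
S: beats R, Q, and P; loses to T and U → score 3.
U: beats R, T, Q, P, and S → score 5.
U has the best pairwise record.

U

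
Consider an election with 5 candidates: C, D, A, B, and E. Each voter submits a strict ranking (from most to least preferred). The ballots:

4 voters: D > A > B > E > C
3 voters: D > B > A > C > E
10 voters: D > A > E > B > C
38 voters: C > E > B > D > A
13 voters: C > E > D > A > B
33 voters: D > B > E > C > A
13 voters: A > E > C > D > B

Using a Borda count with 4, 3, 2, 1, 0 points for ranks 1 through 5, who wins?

E

C: 4·0 + 3·1 + 10·0 + 38·4 + 13·4 + 33·1 + 13·2 = 266
D: 4·4 + 3·4 + 10·4 + 38·1 + 13·2 + 33·4 + 13·1 = 277
A: 4·3 + 3·2 + 10·3 + 38·0 + 13·1 + 33·0 + 13·4 = 113
B: 4·2 + 3·3 + 10·1 + 38·2 + 13·0 + 33·3 + 13·0 = 202
E: 4·1 + 3·0 + 10·2 + 38·3 + 13·3 + 33·2 + 13·3 = 282
E has the highest Borda score (282).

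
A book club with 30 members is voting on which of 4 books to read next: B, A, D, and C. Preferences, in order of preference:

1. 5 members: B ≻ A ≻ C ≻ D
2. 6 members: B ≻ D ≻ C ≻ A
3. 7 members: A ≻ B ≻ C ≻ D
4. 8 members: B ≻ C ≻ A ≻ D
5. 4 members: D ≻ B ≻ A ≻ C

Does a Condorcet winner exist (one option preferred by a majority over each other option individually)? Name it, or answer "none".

B vs A: 23–7 for B.
B vs D: 26–4 for B.
B vs C: 30–0 for B.
B beats every other option head-to-head.

B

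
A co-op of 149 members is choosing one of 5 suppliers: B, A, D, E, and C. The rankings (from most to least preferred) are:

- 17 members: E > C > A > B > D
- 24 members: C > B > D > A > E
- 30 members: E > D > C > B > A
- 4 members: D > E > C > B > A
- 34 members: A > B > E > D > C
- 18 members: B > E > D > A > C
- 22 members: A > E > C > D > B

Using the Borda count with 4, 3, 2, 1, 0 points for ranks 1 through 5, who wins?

E

B: 17·1 + 24·3 + 30·1 + 4·1 + 34·3 + 18·4 + 22·0 = 297
A: 17·2 + 24·1 + 30·0 + 4·0 + 34·4 + 18·1 + 22·4 = 300
D: 17·0 + 24·2 + 30·3 + 4·4 + 34·1 + 18·2 + 22·1 = 246
E: 17·4 + 24·0 + 30·4 + 4·3 + 34·2 + 18·3 + 22·3 = 388
C: 17·3 + 24·4 + 30·2 + 4·2 + 34·0 + 18·0 + 22·2 = 259
E has the highest Borda score (388).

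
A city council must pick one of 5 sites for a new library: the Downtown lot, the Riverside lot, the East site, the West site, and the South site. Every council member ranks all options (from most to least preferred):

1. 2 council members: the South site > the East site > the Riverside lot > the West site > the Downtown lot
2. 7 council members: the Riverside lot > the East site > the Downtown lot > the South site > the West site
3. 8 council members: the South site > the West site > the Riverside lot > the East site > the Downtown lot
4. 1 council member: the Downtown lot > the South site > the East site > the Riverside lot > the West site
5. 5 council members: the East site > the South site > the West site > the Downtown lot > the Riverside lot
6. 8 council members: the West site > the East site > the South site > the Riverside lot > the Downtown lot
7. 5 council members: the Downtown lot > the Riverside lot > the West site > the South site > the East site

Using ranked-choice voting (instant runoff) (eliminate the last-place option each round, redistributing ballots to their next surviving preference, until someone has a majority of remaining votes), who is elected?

the South site

Round 1: the Downtown lot 6, the Riverside lot 7, the East site 5, the West site 8, the South site 10. Eliminate the East site.
Round 2: the Downtown lot 6, the Riverside lot 7, the West site 8, the South site 15. Eliminate the Downtown lot.
Round 3: the Riverside lot 12, the West site 8, the South site 16. Eliminate the West site.
Round 4: the Riverside lot 12, the South site 24. The South site has a majority.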